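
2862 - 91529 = -88667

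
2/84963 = 2/84963 = 0.00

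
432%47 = 9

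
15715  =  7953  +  7762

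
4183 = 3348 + 835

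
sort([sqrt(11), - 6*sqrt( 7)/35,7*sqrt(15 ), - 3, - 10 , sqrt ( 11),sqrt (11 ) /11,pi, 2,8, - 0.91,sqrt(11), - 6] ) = [ - 10,  -  6, - 3, - 0.91, - 6* sqrt( 7 ) /35,sqrt(11 ) /11 , 2 , pi , sqrt(11), sqrt ( 11),sqrt(11),8, 7*sqrt( 15)]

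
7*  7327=51289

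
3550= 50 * 71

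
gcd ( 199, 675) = 1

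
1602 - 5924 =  - 4322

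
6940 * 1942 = 13477480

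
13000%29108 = 13000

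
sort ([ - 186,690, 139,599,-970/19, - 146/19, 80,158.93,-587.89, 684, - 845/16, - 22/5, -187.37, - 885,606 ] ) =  [ - 885, - 587.89,  -  187.37, -186, - 845/16, - 970/19, - 146/19, - 22/5, 80,  139,158.93, 599, 606, 684,690]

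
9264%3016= 216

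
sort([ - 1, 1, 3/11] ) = [ - 1,  3/11, 1]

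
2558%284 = 2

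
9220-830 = 8390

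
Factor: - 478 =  - 2^1*239^1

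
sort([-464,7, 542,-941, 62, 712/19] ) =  [ - 941, - 464,7,712/19,62,542]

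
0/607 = 0=   0.00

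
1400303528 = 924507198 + 475796330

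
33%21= 12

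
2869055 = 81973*35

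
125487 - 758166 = - 632679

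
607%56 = 47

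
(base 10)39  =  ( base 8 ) 47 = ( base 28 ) 1B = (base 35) 14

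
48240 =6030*8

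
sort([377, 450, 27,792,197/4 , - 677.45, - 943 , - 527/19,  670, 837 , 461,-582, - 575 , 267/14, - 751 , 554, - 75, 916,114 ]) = [ - 943,  -  751, - 677.45, - 582, - 575 ,-75 ,-527/19,267/14, 27, 197/4, 114,377,  450 , 461,554,670, 792, 837,916 ]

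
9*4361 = 39249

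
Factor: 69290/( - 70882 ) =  - 34645/35441 = - 5^1*7^( - 1 ) * 13^2*41^1* 61^(-1)*83^( - 1)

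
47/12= 47/12 = 3.92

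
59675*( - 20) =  - 1193500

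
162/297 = 6/11= 0.55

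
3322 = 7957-4635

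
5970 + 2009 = 7979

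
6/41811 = 2/13937 = 0.00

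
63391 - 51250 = 12141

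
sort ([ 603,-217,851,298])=[-217,298,603,851] 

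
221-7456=-7235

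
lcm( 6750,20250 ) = 20250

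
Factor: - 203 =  - 7^1*29^1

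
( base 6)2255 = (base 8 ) 1033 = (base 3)201222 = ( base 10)539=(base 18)1bh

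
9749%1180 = 309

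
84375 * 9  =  759375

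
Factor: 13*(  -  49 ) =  - 7^2*  13^1= - 637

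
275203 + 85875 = 361078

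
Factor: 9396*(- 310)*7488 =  - 21810746880  =  - 2^9 *3^6*5^1*13^1*  29^1*31^1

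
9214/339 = 27 + 61/339 = 27.18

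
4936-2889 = 2047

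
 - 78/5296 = - 1  +  2609/2648 = -0.01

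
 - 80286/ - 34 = 40143/17 = 2361.35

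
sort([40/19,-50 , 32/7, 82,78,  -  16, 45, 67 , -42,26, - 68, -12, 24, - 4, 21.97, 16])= [  -  68, - 50 , - 42,-16, - 12,  -  4,40/19, 32/7,16, 21.97, 24,26 , 45, 67,78 , 82 ] 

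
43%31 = 12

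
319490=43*7430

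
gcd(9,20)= 1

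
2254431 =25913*87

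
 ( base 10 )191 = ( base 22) 8F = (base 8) 277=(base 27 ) 72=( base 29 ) 6H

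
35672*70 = 2497040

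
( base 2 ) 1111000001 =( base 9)1277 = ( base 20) 281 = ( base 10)961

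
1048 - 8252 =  - 7204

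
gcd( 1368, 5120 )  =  8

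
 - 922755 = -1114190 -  - 191435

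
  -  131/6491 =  - 1  +  6360/6491 = -0.02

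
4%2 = 0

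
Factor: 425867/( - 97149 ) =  - 3^( - 1)*17^1*41^1* 53^( - 1) = - 697/159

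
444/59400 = 37/4950 = 0.01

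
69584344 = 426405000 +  - 356820656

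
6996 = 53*132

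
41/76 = 41/76 = 0.54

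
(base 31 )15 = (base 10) 36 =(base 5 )121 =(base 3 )1100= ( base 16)24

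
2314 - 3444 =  - 1130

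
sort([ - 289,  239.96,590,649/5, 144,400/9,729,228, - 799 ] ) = [ - 799,  -  289, 400/9,649/5,144, 228,239.96,590,  729 ] 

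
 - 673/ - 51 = 673/51 = 13.20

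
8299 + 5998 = 14297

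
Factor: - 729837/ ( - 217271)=3^3 * 27031^1 * 217271^( - 1)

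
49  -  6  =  43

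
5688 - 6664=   -976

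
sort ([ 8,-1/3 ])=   [ -1/3,8]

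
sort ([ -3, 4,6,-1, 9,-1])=[ - 3 , - 1  , - 1,4,6,9] 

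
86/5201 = 86/5201 = 0.02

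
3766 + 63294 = 67060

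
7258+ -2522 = 4736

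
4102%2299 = 1803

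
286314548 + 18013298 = 304327846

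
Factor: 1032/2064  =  1/2 = 2^( - 1)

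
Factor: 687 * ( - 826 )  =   - 2^1*3^1*7^1*59^1*229^1 = -  567462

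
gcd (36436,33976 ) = 4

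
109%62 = 47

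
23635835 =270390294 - 246754459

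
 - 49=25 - 74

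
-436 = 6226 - 6662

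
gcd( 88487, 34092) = 1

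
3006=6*501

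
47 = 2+45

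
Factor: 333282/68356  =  166641/34178= 2^ ( - 1)*3^1*23^(  -  1)*743^ ( - 1 )*55547^1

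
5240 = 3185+2055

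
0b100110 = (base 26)1C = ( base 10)38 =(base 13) 2c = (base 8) 46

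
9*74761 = 672849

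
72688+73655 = 146343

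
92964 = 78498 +14466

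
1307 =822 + 485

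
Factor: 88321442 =2^1*11^1 * 37^1*108503^1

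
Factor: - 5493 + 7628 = 2135 = 5^1*7^1*61^1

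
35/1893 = 35/1893 = 0.02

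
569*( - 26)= - 14794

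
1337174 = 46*29069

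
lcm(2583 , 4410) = 180810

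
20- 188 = - 168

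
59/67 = 59/67 = 0.88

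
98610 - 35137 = 63473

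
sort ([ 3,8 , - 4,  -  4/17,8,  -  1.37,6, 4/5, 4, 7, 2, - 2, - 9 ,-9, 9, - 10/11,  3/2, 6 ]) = [-9, - 9,-4, - 2, - 1.37,-10/11 , - 4/17,4/5, 3/2, 2, 3, 4, 6, 6,7, 8, 8,9]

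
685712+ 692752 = 1378464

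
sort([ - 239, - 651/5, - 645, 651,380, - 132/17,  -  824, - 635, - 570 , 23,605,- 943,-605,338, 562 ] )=[-943, -824, - 645, - 635, -605,-570, - 239, -651/5,-132/17 , 23,338, 380,562,605,  651]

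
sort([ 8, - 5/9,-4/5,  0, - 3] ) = [ - 3, - 4/5 , - 5/9,  0, 8]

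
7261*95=689795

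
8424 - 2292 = 6132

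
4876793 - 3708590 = 1168203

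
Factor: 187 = 11^1  *17^1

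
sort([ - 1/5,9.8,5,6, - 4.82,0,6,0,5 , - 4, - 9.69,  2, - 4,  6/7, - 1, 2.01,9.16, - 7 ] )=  [ - 9.69, - 7, - 4.82, - 4, - 4, - 1,-1/5, 0,0, 6/7,2, 2.01,5,5,6, 6,9.16,  9.8]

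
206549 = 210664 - 4115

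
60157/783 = 76+ 649/783 = 76.83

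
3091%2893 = 198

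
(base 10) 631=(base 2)1001110111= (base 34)IJ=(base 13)397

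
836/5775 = 76/525 = 0.14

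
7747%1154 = 823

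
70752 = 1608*44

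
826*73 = 60298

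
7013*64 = 448832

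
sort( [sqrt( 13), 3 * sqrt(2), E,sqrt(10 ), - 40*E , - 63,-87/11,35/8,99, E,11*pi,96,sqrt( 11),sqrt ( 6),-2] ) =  [-40*E, - 63, - 87/11, - 2,sqrt( 6 ), E, E,sqrt( 10 ),sqrt( 11 ),sqrt (13),3 *sqrt( 2),35/8 , 11*pi , 96,99 ]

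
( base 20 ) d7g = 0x14EC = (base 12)3124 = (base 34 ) 4li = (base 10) 5356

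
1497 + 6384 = 7881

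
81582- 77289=4293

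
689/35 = 19 + 24/35 = 19.69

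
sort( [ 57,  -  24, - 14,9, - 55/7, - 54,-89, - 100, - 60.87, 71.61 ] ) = [-100, - 89,- 60.87,  -  54, - 24, - 14 , - 55/7 , 9, 57,71.61 ] 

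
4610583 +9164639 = 13775222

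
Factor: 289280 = 2^9 * 5^1 * 113^1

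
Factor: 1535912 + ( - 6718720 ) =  - 5182808 = - 2^3*647851^1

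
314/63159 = 314/63159 = 0.00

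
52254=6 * 8709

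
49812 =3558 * 14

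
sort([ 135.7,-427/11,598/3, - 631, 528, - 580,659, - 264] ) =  [ - 631, - 580, - 264, - 427/11,135.7,598/3,528, 659 ] 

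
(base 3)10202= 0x65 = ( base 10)101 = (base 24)45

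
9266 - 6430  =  2836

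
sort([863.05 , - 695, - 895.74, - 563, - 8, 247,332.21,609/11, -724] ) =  [  -  895.74,  -  724, - 695, - 563, - 8,609/11,247,  332.21,863.05 ]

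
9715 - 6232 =3483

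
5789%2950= 2839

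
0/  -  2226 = 0/1 = - 0.00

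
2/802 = 1/401 = 0.00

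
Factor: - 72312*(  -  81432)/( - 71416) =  - 736063848/8927 =- 2^3*3^4*13^1*23^1*29^1*79^( - 1 )* 113^( - 1)*131^1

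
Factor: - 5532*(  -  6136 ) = 2^5*3^1*13^1*59^1*461^1 = 33944352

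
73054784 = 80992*902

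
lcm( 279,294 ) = 27342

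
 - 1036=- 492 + - 544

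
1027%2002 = 1027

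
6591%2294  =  2003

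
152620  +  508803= 661423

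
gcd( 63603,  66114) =9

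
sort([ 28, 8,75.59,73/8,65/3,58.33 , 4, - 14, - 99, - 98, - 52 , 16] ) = [ - 99 , - 98, - 52, - 14, 4, 8,73/8, 16 , 65/3,  28, 58.33,75.59]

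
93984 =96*979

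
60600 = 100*606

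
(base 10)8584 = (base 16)2188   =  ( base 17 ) 1CBG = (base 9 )12687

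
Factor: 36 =2^2 * 3^2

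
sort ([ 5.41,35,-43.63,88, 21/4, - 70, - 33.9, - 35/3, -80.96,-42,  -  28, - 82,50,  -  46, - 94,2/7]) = [-94,-82, - 80.96, -70, - 46,-43.63, - 42, - 33.9,-28, - 35/3, 2/7, 21/4, 5.41,  35, 50,  88]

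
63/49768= 63/49768  =  0.00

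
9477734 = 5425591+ 4052143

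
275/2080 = 55/416  =  0.13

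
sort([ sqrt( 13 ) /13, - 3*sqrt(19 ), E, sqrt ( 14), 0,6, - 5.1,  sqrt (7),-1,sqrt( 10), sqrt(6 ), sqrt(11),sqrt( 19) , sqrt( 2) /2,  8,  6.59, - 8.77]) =[-3*sqrt(19) , - 8.77, - 5.1, - 1,0, sqrt ( 13 )/13, sqrt( 2 )/2, sqrt( 6 ), sqrt(7) , E, sqrt (10 ),  sqrt ( 11 ), sqrt(14 ), sqrt( 19 ),6,6.59, 8] 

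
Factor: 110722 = 2^1*23^1*29^1*83^1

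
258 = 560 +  - 302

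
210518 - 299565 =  - 89047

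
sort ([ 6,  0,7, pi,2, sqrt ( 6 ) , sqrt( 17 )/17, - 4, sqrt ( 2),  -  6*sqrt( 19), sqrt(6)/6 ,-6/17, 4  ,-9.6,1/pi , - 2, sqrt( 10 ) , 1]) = [ - 6*sqrt(19 ), - 9.6  ,-4,- 2,-6/17 , 0  ,  sqrt(17 )/17,1/pi, sqrt(6 )/6,1 , sqrt(2 ), 2, sqrt(6), pi, sqrt(10), 4,6,7 ] 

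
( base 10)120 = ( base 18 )6c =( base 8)170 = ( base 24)50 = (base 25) 4K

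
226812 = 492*461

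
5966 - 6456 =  - 490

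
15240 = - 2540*( - 6)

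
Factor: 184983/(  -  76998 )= -197/82 =-2^( - 1)*41^(  -  1)*197^1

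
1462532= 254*5758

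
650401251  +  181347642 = 831748893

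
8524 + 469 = 8993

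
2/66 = 1/33 =0.03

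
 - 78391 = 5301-83692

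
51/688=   51/688 = 0.07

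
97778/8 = 12222 + 1/4 = 12222.25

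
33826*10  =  338260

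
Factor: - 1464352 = -2^5*67^1*683^1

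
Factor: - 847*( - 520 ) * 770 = 339138800 = 2^4*5^2*7^2*11^3 * 13^1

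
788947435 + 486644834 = 1275592269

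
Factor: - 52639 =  - 52639^1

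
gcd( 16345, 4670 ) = 2335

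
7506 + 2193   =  9699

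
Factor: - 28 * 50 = -1400 = - 2^3 * 5^2 * 7^1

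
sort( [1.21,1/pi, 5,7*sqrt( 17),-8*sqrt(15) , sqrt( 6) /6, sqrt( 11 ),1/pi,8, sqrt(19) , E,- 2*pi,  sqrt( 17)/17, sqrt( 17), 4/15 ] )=[ - 8*sqrt( 15), - 2*pi,sqrt(17)/17, 4/15, 1/pi, 1/pi,  sqrt ( 6)/6,1.21,E,  sqrt( 11),sqrt(17), sqrt(19),5,8, 7*sqrt(17)] 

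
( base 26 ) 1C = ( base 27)1b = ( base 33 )15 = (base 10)38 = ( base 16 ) 26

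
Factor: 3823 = 3823^1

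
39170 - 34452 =4718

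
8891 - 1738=7153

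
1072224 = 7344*146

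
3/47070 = 1/15690=   0.00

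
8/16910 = 4/8455 = 0.00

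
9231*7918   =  73091058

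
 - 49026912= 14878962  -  63905874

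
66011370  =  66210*997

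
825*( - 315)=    - 259875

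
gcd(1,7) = 1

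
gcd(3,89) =1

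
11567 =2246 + 9321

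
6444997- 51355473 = -44910476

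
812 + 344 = 1156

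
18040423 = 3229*5587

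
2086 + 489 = 2575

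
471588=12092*39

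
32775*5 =163875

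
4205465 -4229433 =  - 23968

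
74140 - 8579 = 65561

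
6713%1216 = 633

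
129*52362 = 6754698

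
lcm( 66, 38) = 1254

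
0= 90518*0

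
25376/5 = 25376/5 = 5075.20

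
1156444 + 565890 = 1722334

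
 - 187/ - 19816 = 187/19816  =  0.01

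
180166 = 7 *25738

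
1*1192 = 1192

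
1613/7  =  230 + 3/7=230.43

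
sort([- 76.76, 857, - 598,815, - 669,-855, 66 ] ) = [- 855,-669, - 598, - 76.76, 66, 815,857]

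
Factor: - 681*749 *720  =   - 367249680  =  - 2^4*3^3*5^1 * 7^1*107^1*227^1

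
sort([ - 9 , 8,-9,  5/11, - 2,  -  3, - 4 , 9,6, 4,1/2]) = [ - 9 , - 9 , - 4, - 3,-2,5/11,1/2,4  ,  6,8, 9]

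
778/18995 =778/18995 = 0.04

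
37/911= 37/911 = 0.04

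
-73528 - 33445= - 106973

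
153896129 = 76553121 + 77343008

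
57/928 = 57/928 = 0.06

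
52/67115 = 52/67115= 0.00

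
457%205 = 47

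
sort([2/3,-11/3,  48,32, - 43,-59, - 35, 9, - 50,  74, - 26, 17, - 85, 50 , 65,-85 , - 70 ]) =[ - 85, - 85, - 70, - 59,-50,-43,  -  35, - 26, - 11/3,2/3, 9,17,32,48, 50, 65,74]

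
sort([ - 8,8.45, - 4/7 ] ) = [  -  8,  -  4/7,8.45]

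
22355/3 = 7451+2/3 = 7451.67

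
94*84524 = 7945256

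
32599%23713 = 8886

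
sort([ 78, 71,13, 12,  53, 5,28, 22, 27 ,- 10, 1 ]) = [-10,1,5, 12, 13,22, 27,  28,53, 71, 78] 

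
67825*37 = 2509525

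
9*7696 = 69264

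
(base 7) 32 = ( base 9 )25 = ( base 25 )N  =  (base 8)27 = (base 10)23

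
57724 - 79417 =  - 21693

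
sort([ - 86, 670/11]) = [ - 86, 670/11]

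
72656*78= 5667168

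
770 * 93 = 71610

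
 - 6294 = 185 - 6479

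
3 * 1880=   5640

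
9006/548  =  16 + 119/274 = 16.43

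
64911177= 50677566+14233611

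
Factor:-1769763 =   -  3^1*589921^1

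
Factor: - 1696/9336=-212/1167=-2^2*3^(-1)*53^1 *389^(-1)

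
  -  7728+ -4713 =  - 12441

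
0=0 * 3002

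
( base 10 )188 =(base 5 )1223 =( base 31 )62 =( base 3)20222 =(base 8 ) 274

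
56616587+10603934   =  67220521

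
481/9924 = 481/9924 = 0.05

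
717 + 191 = 908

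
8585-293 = 8292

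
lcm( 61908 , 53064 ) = 371448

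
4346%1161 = 863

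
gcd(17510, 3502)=3502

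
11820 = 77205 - 65385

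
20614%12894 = 7720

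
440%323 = 117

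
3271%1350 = 571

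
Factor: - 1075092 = -2^2*3^1*89591^1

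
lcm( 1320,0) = 0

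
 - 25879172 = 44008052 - 69887224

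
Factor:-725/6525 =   -  1/9 = - 3^( - 2 )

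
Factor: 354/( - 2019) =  - 118/673=-2^1*59^1*673^( - 1 )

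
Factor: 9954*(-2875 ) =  - 28617750 = -  2^1*3^2*5^3*7^1*23^1*79^1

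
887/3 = 887/3= 295.67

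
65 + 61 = 126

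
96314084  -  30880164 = 65433920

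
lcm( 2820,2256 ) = 11280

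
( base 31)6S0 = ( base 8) 14752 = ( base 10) 6634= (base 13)3034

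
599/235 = 599/235 = 2.55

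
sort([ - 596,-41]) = [ - 596, - 41 ]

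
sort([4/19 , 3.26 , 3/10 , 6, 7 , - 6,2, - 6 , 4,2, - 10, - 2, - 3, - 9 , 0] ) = [- 10, - 9,-6,  -  6, - 3, - 2, 0, 4/19,3/10 , 2 , 2,3.26, 4, 6,  7]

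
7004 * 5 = 35020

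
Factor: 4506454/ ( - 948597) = -2^1*3^(-1)*13^( - 2 )*47^1*191^1*251^1*1871^( - 1)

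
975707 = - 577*( - 1691) 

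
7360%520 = 80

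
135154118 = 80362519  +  54791599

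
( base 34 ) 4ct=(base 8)11705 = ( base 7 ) 20520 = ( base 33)4lc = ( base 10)5061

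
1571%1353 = 218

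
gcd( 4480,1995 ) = 35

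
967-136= 831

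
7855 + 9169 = 17024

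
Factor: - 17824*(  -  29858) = 2^6 * 557^1*14929^1 =532188992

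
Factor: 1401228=2^2*3^2*38923^1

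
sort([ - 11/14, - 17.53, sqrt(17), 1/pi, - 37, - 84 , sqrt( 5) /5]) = [ - 84, - 37,-17.53, - 11/14, 1/pi,sqrt( 5 ) /5, sqrt( 17 )]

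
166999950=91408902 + 75591048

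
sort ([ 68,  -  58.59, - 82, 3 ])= [ - 82 , - 58.59,3, 68]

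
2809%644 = 233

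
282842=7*40406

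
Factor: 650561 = 631^1*1031^1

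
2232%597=441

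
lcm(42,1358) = 4074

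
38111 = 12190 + 25921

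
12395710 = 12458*995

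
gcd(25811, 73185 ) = 1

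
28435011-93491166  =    -  65056155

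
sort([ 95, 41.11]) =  [41.11, 95 ]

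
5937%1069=592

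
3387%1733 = 1654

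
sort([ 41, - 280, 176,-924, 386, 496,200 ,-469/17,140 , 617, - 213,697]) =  [ - 924 ,  -  280, - 213,-469/17 , 41, 140,176, 200,386, 496,617,697] 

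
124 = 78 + 46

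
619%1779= 619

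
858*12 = 10296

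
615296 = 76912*8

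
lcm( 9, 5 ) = 45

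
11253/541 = 20+433/541 = 20.80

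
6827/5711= 1 + 1116/5711 = 1.20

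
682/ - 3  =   - 228 + 2/3 = - 227.33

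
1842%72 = 42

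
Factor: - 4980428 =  - 2^2*109^1*11423^1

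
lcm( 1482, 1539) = 40014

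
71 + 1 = 72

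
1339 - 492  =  847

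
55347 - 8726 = 46621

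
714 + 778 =1492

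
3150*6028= 18988200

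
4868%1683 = 1502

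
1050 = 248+802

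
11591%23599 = 11591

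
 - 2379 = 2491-4870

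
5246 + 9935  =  15181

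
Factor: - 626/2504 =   -  1/4 = -  2^(-2) 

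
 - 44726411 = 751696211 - 796422622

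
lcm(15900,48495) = 969900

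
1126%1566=1126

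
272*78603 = 21380016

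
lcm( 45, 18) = 90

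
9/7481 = 9/7481=0.00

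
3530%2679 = 851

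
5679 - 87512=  - 81833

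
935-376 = 559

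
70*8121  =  568470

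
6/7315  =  6/7315 = 0.00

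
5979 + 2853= 8832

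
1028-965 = 63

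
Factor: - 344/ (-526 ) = 172/263 = 2^2*43^1*263^ (  -  1) 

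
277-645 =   -  368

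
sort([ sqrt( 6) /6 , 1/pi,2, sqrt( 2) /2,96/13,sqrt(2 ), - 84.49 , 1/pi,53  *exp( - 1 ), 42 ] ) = [-84.49, 1/pi,  1/pi, sqrt( 6) /6, sqrt( 2)/2, sqrt(2), 2, 96/13, 53*exp( - 1 ), 42 ] 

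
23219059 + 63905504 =87124563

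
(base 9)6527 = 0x12c4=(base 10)4804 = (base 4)1023010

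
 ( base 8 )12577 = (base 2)1010101111111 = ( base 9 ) 7484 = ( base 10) 5503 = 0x157f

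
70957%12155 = 10182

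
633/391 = 633/391 = 1.62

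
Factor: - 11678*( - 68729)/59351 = 2^1 * 5839^1  *59351^ (  -  1 )*68729^1= 802617262/59351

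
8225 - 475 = 7750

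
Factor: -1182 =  - 2^1*3^1*197^1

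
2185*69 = 150765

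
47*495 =23265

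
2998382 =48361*62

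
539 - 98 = 441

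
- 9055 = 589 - 9644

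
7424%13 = 1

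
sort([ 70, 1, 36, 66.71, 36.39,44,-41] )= [ - 41, 1, 36,36.39, 44, 66.71, 70]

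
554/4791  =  554/4791 =0.12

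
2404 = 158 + 2246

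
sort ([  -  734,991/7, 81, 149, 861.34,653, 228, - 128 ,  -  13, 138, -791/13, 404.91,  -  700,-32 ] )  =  [ - 734,-700 , - 128, - 791/13,-32,-13,81,138,991/7, 149,228,404.91,653, 861.34]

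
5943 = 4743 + 1200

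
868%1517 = 868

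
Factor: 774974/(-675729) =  - 2^1*3^(-3) * 29^(-1 )*449^1=- 898/783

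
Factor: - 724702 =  - 2^1*11^1*32941^1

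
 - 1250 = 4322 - 5572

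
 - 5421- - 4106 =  - 1315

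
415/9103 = 415/9103 = 0.05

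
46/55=46/55 = 0.84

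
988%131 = 71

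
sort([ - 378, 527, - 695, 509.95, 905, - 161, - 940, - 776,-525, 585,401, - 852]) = [ - 940, - 852,- 776 , - 695, - 525, - 378, - 161,401, 509.95, 527,585, 905]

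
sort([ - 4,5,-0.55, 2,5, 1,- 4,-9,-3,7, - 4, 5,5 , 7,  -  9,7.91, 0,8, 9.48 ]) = [-9,- 9, - 4, -4, - 4, - 3,  -  0.55,0,1, 2,5,5, 5  ,  5,7 , 7,7.91,8, 9.48] 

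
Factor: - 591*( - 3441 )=2033631 = 3^2*31^1 * 37^1*197^1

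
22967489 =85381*269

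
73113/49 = 1492+5/49 = 1492.10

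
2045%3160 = 2045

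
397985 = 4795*83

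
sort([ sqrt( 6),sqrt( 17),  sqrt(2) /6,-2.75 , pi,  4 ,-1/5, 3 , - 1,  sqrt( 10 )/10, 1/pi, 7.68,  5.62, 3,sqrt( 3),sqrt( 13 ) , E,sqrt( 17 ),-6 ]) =[ - 6, - 2.75, - 1,-1/5, sqrt( 2)/6,sqrt( 10) /10, 1/pi,sqrt( 3 ), sqrt( 6),E , 3,3, pi , sqrt( 13 ), 4 , sqrt( 17), sqrt ( 17), 5.62,  7.68] 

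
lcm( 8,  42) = 168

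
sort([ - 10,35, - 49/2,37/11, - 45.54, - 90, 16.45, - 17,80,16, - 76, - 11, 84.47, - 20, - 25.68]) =[ - 90, - 76, - 45.54,-25.68, - 49/2,  -  20, - 17, - 11, - 10,37/11,16,16.45,35,80,84.47 ] 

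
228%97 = 34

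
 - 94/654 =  - 47/327 = - 0.14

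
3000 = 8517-5517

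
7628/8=953+1/2 = 953.50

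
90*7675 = 690750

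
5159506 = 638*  8087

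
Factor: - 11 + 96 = 5^1*17^1 = 85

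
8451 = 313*27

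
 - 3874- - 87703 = 83829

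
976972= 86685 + 890287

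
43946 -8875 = 35071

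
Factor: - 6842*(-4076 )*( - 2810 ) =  - 78365257520 = - 2^4*5^1*11^1*281^1*311^1*1019^1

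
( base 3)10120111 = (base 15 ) b8a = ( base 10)2605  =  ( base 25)445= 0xa2d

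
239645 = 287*835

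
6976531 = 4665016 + 2311515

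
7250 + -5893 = 1357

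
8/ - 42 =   -  4/21 = - 0.19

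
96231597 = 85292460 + 10939137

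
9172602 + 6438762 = 15611364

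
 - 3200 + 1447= - 1753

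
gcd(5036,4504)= 4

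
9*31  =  279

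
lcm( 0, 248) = 0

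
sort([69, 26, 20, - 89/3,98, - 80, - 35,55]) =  [ - 80, - 35, - 89/3,  20,26 , 55,  69,98]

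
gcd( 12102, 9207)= 3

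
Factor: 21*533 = 11193 = 3^1 * 7^1*13^1*41^1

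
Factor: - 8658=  - 2^1*3^2*13^1*37^1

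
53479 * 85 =4545715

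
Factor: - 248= - 2^3*31^1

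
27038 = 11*2458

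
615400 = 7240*85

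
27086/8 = 13543/4 = 3385.75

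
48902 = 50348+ - 1446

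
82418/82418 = 1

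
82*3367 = 276094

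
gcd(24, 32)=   8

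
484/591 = 484/591= 0.82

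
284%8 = 4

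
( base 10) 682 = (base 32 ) LA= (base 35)JH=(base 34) k2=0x2aa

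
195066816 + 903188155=1098254971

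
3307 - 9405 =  - 6098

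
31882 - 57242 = -25360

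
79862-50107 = 29755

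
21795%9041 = 3713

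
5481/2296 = 2 + 127/328 =2.39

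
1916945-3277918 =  - 1360973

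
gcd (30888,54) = 54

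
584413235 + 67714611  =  652127846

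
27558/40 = 688 + 19/20  =  688.95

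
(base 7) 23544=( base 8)13734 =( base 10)6108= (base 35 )4YI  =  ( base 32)5US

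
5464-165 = 5299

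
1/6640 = 1/6640 = 0.00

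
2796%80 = 76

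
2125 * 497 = 1056125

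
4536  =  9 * 504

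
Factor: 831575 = 5^2*29^1 * 31^1*37^1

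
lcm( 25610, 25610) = 25610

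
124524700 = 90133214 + 34391486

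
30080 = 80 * 376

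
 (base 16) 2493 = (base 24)G63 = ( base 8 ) 22223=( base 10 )9363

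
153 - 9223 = -9070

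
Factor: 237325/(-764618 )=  - 275/886 = - 2^( - 1) * 5^2 * 11^1* 443^( - 1)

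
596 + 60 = 656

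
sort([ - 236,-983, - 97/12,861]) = [- 983,-236,- 97/12,861 ] 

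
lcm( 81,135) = 405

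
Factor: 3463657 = 3463657^1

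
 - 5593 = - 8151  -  -2558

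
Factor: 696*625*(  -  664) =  - 288840000 = - 2^6*3^1*5^4*29^1*83^1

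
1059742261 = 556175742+503566519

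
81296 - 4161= 77135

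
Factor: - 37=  - 37^1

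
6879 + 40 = 6919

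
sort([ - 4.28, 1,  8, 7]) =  [ - 4.28 , 1,7,  8]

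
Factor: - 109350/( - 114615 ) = 270/283  =  2^1*3^3*5^1*283^(  -  1) 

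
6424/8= 803 = 803.00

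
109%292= 109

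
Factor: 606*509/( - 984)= -2^( - 2) * 41^( - 1)*101^1*509^1 = - 51409/164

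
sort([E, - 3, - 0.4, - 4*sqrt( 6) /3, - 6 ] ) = [- 6,-4 * sqrt(6 )/3, - 3,- 0.4,E ] 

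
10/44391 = 10/44391=0.00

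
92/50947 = 92/50947  =  0.00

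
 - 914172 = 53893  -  968065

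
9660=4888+4772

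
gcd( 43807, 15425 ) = 617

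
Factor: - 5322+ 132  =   - 2^1*3^1*5^1 * 173^1 =-5190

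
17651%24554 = 17651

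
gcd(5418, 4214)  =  602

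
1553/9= 172 + 5/9 = 172.56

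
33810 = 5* 6762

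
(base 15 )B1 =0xa6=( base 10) 166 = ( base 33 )51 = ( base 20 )86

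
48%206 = 48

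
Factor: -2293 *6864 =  - 2^4*3^1*11^1*13^1*2293^1  =  - 15739152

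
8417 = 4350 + 4067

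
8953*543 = 4861479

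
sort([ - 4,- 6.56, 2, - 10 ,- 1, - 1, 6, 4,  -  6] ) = [-10, - 6.56, - 6, - 4,-1, - 1, 2,4,6 ] 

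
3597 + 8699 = 12296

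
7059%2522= 2015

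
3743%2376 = 1367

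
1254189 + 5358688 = 6612877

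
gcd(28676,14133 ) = 1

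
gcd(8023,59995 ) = 71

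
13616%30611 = 13616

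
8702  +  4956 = 13658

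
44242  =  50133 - 5891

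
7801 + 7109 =14910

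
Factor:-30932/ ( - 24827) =2^2*19^1*61^( - 1 ) = 76/61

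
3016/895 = 3016/895 = 3.37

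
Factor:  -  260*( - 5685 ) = 2^2 * 3^1*5^2*13^1 * 379^1  =  1478100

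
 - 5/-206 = 5/206 = 0.02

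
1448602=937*1546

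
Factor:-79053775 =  - 5^2 * 19^1*166429^1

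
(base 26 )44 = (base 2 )1101100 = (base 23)4g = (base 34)36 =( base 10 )108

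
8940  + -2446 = 6494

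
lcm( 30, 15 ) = 30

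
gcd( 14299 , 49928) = 79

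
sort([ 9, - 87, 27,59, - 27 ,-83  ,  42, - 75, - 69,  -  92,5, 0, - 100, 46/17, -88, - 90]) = [-100,- 92, -90,- 88, - 87,-83 , - 75 , - 69, - 27, 0,46/17,  5, 9,27,  42,59]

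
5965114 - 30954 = 5934160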